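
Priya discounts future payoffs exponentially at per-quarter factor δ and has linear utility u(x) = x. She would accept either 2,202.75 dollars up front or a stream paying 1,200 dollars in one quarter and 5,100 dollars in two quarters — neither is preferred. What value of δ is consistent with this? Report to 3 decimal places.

δ ≈ 0.550

The stream is worth 1200δ + 5100δ² today, so 1200δ + 5100δ² = 2202.75.
That is, 5100δ² + 1200δ − 2202.75 = 0, a quadratic in δ.
The positive root is δ = [−1200 + √(1200² + 4·5100·2202.75)] / (2·5100) = (−1200 + 6810.000)/10200 ≈ 0.550.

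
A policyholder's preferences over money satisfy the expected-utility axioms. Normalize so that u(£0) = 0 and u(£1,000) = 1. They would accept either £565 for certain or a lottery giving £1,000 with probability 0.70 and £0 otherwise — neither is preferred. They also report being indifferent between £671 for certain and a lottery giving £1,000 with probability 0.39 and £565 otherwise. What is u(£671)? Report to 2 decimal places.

0.82

From the first indifference, u(£565) = 0.70·u(£1,000) + 0.30·u(£0) = 0.70·1 + 0.30·0 = 0.70.
Then u(£671) = 0.39·u(£1,000) + 0.61·u(£565) = 0.39·1.00 + 0.61·0.70 = 0.8170.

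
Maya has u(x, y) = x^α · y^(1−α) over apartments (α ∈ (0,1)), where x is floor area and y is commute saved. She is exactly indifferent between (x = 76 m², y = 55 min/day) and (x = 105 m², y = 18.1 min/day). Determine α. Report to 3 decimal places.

α ≈ 0.775

Indifference: 76^α · 55^(1−α) = 105^α · 18.1^(1−α).
Taking logs: α·ln 76 + (1−α)·ln 55 = α·ln 105 + (1−α)·ln 18.1, i.e. α·-0.323227 = (1−α)·-1.111421.
So α/(1−α) = (-1.111421)/(-0.323227) = 3.438515, and α = 3.438515/4.438515 ≈ 0.775.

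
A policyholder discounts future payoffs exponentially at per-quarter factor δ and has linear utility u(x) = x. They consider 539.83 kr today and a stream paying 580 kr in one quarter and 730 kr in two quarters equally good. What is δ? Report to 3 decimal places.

Equating present values: 539.83 = 580δ + 730δ².
Rearranged: 730δ² + 580δ − 539.83 = 0.
By the quadratic formula (taking the positive root), δ = (−580 + √1912703.60) / 1460 ≈ 0.550.

δ ≈ 0.550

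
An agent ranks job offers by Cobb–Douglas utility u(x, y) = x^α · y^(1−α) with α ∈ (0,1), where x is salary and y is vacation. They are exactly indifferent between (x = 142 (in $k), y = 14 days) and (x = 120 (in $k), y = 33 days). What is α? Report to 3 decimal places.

α ≈ 0.836

Set the two utilities equal: 142^α·14^(1−α) = 120^α·33^(1−α).
(142/120)^α = (33/14)^(1−α); take logs: α·ln(142/120) = (1−α)·ln(33/14), i.e. α·0.168335 = (1−α)·0.857450.
With A = 0.168335 and B = 0.857450: α·A = (1−α)·B, so α = B/(A+B) = 0.857450/1.025785 ≈ 0.836.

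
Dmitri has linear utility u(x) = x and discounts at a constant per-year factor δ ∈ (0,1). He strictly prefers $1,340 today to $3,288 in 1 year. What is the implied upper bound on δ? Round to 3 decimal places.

δ < 0.408

Comparing present values: 1340 > δ·3288.
Dividing through by 3288 gives δ < 0.40754.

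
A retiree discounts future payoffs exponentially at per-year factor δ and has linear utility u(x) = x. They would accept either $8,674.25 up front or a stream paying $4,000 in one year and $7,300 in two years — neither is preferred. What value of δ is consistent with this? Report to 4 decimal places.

The stream is worth 4000δ + 7300δ² today, so 4000δ + 7300δ² = 8674.25.
Rearranged: 7300δ² + 4000δ − 8674.25 = 0.
The positive root is δ = [−4000 + √(4000² + 4·7300·8674.25)] / (2·7300) = (−4000 + 16410.000)/14600 ≈ 0.8500.

δ ≈ 0.8500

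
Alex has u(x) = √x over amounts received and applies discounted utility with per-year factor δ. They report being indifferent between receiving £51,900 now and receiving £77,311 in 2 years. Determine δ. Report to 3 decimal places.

The payoff in 2 years is discounted by δ^2, so u(51900) = δ^2·u(77311) and δ^2 = u(51900)/u(77311).
Since u(x) = √x, δ^2 = √(51900/77311) = 0.81934.
Taking the square root: δ = 0.81934^(1/2) ≈ 0.905.

δ ≈ 0.905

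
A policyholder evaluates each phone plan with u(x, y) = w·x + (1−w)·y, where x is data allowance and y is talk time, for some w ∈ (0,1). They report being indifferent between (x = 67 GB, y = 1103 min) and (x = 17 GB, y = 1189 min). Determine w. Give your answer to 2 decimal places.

Equating utilities: w·67 + (1−w)·1103 = w·17 + (1−w)·1189.
Collecting terms: w·50 = (1−w)·86.
So w/(1−w) = 86/50 = 1.7200, giving w = 86/(50+86) = 0.63.

w = 0.63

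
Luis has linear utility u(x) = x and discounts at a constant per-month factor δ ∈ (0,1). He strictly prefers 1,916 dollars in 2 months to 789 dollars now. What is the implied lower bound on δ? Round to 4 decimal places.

δ > 0.6417

Comparing present values: 789 < δ^2·1916.
Dividing by 1916: δ^2 > 0.41180. Both sides are positive, so the square root keeps the direction.
δ > (789/1916)^(1/2) ≈ 0.6417.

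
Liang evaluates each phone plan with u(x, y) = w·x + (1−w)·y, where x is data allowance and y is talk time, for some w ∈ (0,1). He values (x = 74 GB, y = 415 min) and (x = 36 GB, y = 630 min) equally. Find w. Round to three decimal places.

w = 0.850

Indifference: w·74 + (1−w)·415 = w·36 + (1−w)·630.
Collecting terms: w·38 = (1−w)·215.
Hence w = 215/(38+215) = 215/253 = 0.850.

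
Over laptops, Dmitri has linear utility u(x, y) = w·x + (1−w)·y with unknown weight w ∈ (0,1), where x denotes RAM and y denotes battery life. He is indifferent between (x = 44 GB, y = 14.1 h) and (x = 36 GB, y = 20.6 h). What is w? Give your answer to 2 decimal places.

w = 0.45

Indifference: w·44 + (1−w)·14.1 = w·36 + (1−w)·20.6.
Rearranging, 8·w − 6.5·(1−w) = 0.
The marginal rate of substitution is 6.5/8, so w = 6.5/(8+6.5) = 0.45.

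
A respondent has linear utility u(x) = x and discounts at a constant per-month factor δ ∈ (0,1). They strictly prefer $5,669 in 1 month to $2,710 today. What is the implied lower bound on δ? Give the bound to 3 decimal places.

The preference means 2710 < δ·5669.
Dividing through by 5669 gives δ > 0.47804.

δ > 0.478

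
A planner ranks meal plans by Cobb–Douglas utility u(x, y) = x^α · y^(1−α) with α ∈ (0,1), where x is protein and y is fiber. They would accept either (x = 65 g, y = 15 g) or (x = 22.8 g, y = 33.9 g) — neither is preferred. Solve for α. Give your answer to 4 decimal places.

The Cobb–Douglas utilities coincide, so 65^α·15^(1−α) = 22.8^α·33.9^(1−α).
Taking logs: α·ln 65 + (1−α)·ln 15 = α·ln 22.8 + (1−α)·ln 33.9, i.e. α·1.0476267 = (1−α)·0.8153648.
With A = 1.0476267 and B = 0.8153648: α·A = (1−α)·B, so α = B/(A+B) = 0.8153648/1.8629915 ≈ 0.4377.

α ≈ 0.4377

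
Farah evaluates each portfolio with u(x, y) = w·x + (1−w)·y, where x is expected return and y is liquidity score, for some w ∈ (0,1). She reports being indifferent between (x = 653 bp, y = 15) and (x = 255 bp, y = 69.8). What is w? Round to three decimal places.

w = 0.121

Indifference: w·653 + (1−w)·15 = w·255 + (1−w)·69.8.
Rearranging, 398·w − 54.8·(1−w) = 0.
So w/(1−w) = 54.8/398 = 0.1377, giving w = 54.8/(398+54.8) = 0.121.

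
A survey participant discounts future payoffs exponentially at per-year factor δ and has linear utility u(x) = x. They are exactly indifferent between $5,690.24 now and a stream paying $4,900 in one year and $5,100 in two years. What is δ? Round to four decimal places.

The stream is worth 4900δ + 5100δ² today, so 4900δ + 5100δ² = 5690.24.
That is, 5100δ² + 4900δ − 5690.24 = 0, a quadratic in δ.
δ = (−4900 + √(4900² + 4·5100·5690.24)) / (2·5100) = (−4900 + √140090896.00) / 10200 ≈ 0.6800.

δ ≈ 0.6800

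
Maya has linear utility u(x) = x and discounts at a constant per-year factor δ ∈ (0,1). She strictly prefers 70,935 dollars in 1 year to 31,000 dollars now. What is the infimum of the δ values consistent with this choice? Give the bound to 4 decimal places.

δ > 0.4370

The preference means 31000 < δ·70935.
Dividing through by 70935 gives δ > 0.43702.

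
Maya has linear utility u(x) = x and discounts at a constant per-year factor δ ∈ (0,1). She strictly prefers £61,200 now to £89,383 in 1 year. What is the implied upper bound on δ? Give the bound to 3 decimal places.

δ < 0.685

The preference means 61200 > δ·89383.
So δ < 61200/89383 = 0.68469.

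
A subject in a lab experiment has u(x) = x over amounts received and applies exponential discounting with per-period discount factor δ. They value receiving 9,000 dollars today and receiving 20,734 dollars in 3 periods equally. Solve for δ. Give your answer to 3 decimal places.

Equating discounted utilities: u(9000) = δ^3·u(20734) ⇒ δ^3 = u(9000)/u(20734).
With u(x) = x: δ^3 = 9000/20734 = 0.43407.
So δ = 0.43407^(1/3) ≈ 0.757.

δ ≈ 0.757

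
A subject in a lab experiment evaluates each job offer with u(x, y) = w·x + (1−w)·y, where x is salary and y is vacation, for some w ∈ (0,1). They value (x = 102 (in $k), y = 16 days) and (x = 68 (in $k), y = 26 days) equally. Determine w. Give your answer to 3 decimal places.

Equating utilities: w·102 + (1−w)·16 = w·68 + (1−w)·26.
w·(102−68) = (1−w)·(26−16), i.e. w·34 = (1−w)·10.
Hence w = 10/(34+10) = 10/44 = 0.227.

w = 0.227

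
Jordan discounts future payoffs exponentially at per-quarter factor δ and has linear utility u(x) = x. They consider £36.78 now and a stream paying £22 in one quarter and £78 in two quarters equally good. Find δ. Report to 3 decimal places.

The stream is worth 22δ + 78δ² today, so 22δ + 78δ² = 36.78.
That is, 78δ² + 22δ − 36.78 = 0, a quadratic in δ.
δ = (−22 + √(22² + 4·78·36.78)) / (2·78) = (−22 + √11959.36) / 156 ≈ 0.560.

δ ≈ 0.560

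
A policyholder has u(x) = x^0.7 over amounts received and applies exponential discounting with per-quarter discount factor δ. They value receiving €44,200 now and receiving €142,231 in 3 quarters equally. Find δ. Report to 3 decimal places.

δ ≈ 0.761

Indifference means u(44200) = δ^3 · u(142231), so δ^3 = u(44200)/u(142231).
Since u(x) = x^0.7, δ^3 = (44200/142231)^0.7 = 0.31076^0.7 = 0.44127.
So δ = 0.44127^(1/3) ≈ 0.761.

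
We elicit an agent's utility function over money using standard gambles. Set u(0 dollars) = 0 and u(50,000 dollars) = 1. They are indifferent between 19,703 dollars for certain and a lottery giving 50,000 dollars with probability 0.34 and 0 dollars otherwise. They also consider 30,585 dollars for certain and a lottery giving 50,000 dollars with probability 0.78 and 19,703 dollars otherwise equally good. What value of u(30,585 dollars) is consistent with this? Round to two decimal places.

0.85

From the first indifference, u(19,703 dollars) = 0.34·u(50,000 dollars) + 0.66·u(0 dollars) = 0.34·1 + 0.66·0 = 0.34.
The second indifference gives u(30,585 dollars) = 0.78·u(50,000 dollars) + 0.22·u(19,703 dollars) = 0.78·1.00 + 0.22·0.34 = 0.8548.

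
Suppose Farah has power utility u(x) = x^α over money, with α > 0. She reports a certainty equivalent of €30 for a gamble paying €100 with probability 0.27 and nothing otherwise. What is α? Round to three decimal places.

α ≈ 1.088

Since u(0) = 0, the lottery's EU is 0.27·100^α.
Setting u(30) equal to that: 30^α = 0.27·100^α ⇒ (30/100)^α = 0.27.
Taking logs: α·ln(30/100) = ln(0.27), so α = -1.309333 / -1.203973 ≈ 1.088.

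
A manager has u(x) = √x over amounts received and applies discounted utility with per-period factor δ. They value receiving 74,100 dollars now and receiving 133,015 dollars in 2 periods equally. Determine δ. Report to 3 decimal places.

Equating discounted utilities: u(74100) = δ^2·u(133015) ⇒ δ^2 = u(74100)/u(133015).
With u(x) = √x: δ^2 = √74100/√133015 = √(74100/133015) = 0.74638.
Taking the square root: δ = 0.74638^(1/2) ≈ 0.864.

δ ≈ 0.864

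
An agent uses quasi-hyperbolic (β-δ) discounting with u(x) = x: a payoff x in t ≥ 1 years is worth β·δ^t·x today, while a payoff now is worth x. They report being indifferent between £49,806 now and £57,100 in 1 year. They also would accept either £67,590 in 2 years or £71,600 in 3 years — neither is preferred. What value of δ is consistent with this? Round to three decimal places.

Both payoffs in the second observation are in the future, so β drops out: δ^2·67590 = δ^3·71600 ⇒ δ = 67590/71600 = 0.94399.

δ ≈ 0.944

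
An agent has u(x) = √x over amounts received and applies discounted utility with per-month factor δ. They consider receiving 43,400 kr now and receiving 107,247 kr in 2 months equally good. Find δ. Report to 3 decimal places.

Equating discounted utilities: u(43400) = δ^2·u(107247) ⇒ δ^2 = u(43400)/u(107247).
With u(x) = √x: δ^2 = √43400/√107247 = √(43400/107247) = 0.63614.
Taking the square root: δ = 0.63614^(1/2) ≈ 0.798.

δ ≈ 0.798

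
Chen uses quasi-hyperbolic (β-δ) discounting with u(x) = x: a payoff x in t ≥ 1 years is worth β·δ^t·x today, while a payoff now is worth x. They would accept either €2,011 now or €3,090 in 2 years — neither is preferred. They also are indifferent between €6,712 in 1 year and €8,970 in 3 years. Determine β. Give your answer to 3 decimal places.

From the later pair, β·δ^1·6712 = β·δ^3·8970; dividing through, δ^2 = 6712/8970 = 0.74827, so δ = 0.86503.
Substituting δ into 2011 = β·δ^2·3090: β = 2011/(2312.161) ≈ 0.870.

β ≈ 0.870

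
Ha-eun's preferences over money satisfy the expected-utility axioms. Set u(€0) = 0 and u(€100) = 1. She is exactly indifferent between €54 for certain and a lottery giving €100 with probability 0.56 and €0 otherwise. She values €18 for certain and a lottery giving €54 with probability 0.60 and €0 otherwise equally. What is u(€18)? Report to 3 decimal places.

First, u(€54) = 0.56·u(€100) + 0.44·u(€0) = 0.56.
The second indifference gives u(€18) = 0.60·u(€54) + 0.40·u(€0) = 0.60·0.56 + 0.40·0.00 = 0.3360.

0.336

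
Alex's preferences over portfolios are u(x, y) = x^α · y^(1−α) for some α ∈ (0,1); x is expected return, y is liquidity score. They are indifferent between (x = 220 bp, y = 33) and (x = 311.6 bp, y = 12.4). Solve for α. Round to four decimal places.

The Cobb–Douglas utilities coincide, so 220^α·33^(1−α) = 311.6^α·12.4^(1−α).
(220/311.6)^α = (12.4/33)^(1−α); take logs: α·ln(220/311.6) = (1−α)·ln(12.4/33), i.e. α·-0.3480928 = (1−α)·-0.9788111.
So α/(1−α) = (-0.9788111)/(-0.3480928) = 2.8119257, and α = 2.8119257/3.8119257 ≈ 0.7377.

α ≈ 0.7377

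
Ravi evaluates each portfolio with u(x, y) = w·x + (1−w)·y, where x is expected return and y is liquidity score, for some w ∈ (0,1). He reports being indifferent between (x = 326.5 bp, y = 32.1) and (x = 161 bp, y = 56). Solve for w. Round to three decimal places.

w = 0.126

Equating utilities: w·326.5 + (1−w)·32.1 = w·161 + (1−w)·56.
Collecting terms: w·165.5 = (1−w)·23.9.
The marginal rate of substitution is 23.9/165.5, so w = 23.9/(165.5+23.9) = 0.126.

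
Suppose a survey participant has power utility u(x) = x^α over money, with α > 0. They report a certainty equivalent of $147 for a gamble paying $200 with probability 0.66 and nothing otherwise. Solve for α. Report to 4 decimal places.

α ≈ 1.3496

Since u(0) = 0, the lottery's EU is 0.66·200^α.
Setting u(147) equal to that: 147^α = 0.66·200^α ⇒ (147/200)^α = 0.66.
Take logs: α = ln 0.66 / ln(147/200) ≈ 1.349581.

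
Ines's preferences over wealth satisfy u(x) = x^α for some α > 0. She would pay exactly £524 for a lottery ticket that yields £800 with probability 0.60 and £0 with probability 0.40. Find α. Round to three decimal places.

α ≈ 1.207

The lottery's expected utility is 0.60·u(800) + 0.40·u(0) = 0.60·800^α (since u(0) = 0 for α > 0).
Setting u(524) equal to that: 524^α = 0.60·800^α ⇒ (524/800)^α = 0.60.
Taking logs: α·ln(524/800) = ln(0.60), so α = -0.510826 / -0.423120 ≈ 1.207.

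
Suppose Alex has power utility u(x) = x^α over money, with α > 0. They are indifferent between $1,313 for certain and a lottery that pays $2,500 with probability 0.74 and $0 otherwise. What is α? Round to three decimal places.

The lottery's expected utility is 0.74·u(2500) + 0.26·u(0) = 0.74·2500^α (since u(0) = 0 for α > 0).
Equating: 1313^α = 0.74·2500^α, i.e. 0.5252^α = 0.74.
Take logs: α = ln 0.74 / ln(1313/2500) ≈ 0.46757.

α ≈ 0.468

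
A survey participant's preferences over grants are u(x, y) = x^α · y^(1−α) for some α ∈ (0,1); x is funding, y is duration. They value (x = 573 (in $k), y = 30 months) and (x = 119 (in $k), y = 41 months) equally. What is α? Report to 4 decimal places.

Set the two utilities equal: 573^α·30^(1−α) = 119^α·41^(1−α).
(573/119)^α = (41/30)^(1−α); take logs: α·ln(573/119) = (1−α)·ln(41/30), i.e. α·1.5717622 = (1−α)·0.3123747.
Thus α·(1.8841369) = 0.3123747, so α = 0.3123747/1.8841369 ≈ 0.1658.

α ≈ 0.1658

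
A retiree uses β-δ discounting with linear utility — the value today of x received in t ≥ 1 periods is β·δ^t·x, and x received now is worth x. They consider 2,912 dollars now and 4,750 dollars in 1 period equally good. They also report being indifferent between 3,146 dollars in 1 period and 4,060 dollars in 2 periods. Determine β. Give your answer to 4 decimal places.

β ≈ 0.7912

From the later pair, β·δ^1·3146 = β·δ^2·4060; dividing through, δ = 3146/4060 = 0.77488.
Now use the now-vs-future pair: 2912 = β·δ·4750 gives β = 2912/(0.77488·4750) ≈ 0.7912.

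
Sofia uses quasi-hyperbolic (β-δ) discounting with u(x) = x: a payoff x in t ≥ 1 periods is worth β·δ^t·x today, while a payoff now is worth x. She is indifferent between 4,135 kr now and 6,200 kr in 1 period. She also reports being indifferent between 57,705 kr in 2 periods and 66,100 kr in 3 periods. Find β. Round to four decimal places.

From the later pair, β·δ^2·57705 = β·δ^3·66100; dividing through, δ = 57705/66100 = 0.87300.
Now use the now-vs-future pair: 4135 = β·δ·6200 gives β = 4135/(0.87300·6200) ≈ 0.7640.

β ≈ 0.7640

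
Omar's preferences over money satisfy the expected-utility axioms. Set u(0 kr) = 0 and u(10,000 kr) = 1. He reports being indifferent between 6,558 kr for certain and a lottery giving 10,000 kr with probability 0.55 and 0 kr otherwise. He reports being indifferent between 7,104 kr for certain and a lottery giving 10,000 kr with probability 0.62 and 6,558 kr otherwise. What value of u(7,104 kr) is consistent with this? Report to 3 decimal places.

0.829

From the first indifference, u(6,558 kr) = 0.55·u(10,000 kr) + 0.45·u(0 kr) = 0.55·1 + 0.45·0 = 0.55.
Chaining: u(7,104 kr) = 0.62·1.00 + 0.38·0.55 = 0.8290.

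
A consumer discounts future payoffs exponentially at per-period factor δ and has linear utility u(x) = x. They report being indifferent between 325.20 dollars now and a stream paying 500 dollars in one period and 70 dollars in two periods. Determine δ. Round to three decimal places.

Equating present values: 325.20 = 500δ + 70δ².
Rearranged: 70δ² + 500δ − 325.20 = 0.
δ = (−500 + √(500² + 4·70·325.20)) / (2·70) = (−500 + √341056.00) / 140 ≈ 0.600.

δ ≈ 0.600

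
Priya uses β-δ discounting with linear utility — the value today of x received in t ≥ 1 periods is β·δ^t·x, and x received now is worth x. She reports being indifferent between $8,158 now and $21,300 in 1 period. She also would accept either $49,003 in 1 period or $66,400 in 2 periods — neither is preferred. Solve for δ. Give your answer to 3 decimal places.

The second indifference involves only future payoffs, so β cancels: β·δ^1·49003 = β·δ^2·66400, giving δ = 49003/66400 = 0.73800.

δ ≈ 0.738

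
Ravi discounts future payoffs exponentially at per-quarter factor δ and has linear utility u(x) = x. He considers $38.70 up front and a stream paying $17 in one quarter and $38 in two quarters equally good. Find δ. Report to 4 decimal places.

δ ≈ 0.8100

Equating present values: 38.70 = 17δ + 38δ².
That is, 38δ² + 17δ − 38.70 = 0, a quadratic in δ.
By the quadratic formula (taking the positive root), δ = (−17 + √6171.40) / 76 ≈ 0.8100.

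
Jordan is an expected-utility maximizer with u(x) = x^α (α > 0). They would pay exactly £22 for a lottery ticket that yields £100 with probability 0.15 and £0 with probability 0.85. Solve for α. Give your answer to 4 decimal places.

Since u(0) = 0, the lottery's EU is 0.15·100^α.
Indifference: 22^α = 0.15·100^α, so (22/100)^α = 0.15.
α = ln(0.15) / ln(22/100) = -1.8971200/-1.5141277 ≈ 1.2529.

α ≈ 1.2529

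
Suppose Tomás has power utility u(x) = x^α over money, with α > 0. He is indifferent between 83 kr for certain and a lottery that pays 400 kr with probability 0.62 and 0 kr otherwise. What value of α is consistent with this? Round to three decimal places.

α ≈ 0.304

The lottery's expected utility is 0.62·u(400) + 0.38·u(0) = 0.62·400^α (since u(0) = 0 for α > 0).
Indifference: 83^α = 0.62·400^α, so (83/400)^α = 0.62.
α = ln(0.62) / ln(83/400) = -0.478036/-1.572624 ≈ 0.304.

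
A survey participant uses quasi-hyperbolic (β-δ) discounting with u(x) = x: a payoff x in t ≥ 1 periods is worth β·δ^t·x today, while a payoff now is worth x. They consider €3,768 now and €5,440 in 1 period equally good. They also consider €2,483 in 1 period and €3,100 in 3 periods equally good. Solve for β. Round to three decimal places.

The second indifference involves only future payoffs, so β cancels: β·δ^1·2483 = β·δ^3·3100, giving δ^2 = 2483/3100 = 0.80097, so δ = 0.89497.
Now use the now-vs-future pair: 3768 = β·δ·5440 gives β = 3768/(0.89497·5440) ≈ 0.774.

β ≈ 0.774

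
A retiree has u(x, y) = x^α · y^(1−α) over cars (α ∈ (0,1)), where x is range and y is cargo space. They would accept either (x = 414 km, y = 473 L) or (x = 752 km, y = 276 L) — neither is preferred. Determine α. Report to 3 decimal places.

The Cobb–Douglas utilities coincide, so 414^α·473^(1−α) = 752^α·276^(1−α).
(414/752)^α = (276/473)^(1−α); take logs: α·ln(414/752) = (1−α)·ln(276/473), i.e. α·-0.596870 = (1−α)·-0.538695.
So α/(1−α) = (-0.538695)/(-0.596870) = 0.902533, and α = 0.902533/1.902533 ≈ 0.474.

α ≈ 0.474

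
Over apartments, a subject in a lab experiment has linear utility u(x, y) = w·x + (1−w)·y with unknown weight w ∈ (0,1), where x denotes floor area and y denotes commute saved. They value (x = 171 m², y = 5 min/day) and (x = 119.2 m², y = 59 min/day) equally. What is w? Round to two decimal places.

w = 0.51

Equating utilities: w·171 + (1−w)·5 = w·119.2 + (1−w)·59.
Rearranging, 51.8·w − 54·(1−w) = 0.
Hence w = 54/(51.8+54) = 54/105.8 = 0.51.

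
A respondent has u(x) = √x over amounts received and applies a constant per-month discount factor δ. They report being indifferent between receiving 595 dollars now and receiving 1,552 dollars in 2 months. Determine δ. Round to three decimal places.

δ ≈ 0.787

The payoff in 2 months is discounted by δ^2, so u(595) = δ^2·u(1552) and δ^2 = u(595)/u(1552).
With u(x) = √x: δ^2 = √595/√1552 = √(595/1552) = 0.61917.
Hence δ = (0.61917)^(1/2) = 0.78688.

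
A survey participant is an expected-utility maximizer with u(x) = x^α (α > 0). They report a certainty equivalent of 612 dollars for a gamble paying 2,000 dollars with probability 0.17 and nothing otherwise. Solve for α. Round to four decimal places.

Since u(0) = 0, the lottery's EU is 0.17·2000^α.
Indifference: 612^α = 0.17·2000^α, so (612/2000)^α = 0.17.
Taking logs: α·ln(612/2000) = ln(0.17), so α = -1.7719568 / -1.1841702 ≈ 1.4964.

α ≈ 1.4964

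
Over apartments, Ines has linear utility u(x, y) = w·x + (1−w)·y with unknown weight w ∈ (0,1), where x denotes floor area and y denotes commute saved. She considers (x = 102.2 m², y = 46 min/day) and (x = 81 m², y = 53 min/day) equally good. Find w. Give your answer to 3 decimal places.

u(102.2,46) = u(81,53) means w·102.2 + (1−w)·46 = w·81 + (1−w)·53.
Collecting terms: w·21.2 = (1−w)·7.
So w/(1−w) = 7/21.2 = 0.3302, giving w = 7/(21.2+7) = 0.248.

w = 0.248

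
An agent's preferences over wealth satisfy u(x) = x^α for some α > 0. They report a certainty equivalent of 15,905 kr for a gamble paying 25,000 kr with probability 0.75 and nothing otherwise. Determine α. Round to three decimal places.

Since u(0) = 0, the lottery's EU is 0.75·25000^α.
Equating: 15905^α = 0.75·25000^α, i.e. 0.6362^α = 0.75.
α = ln(0.75) / ln(15905/25000) = -0.287682/-0.452242 ≈ 0.636.

α ≈ 0.636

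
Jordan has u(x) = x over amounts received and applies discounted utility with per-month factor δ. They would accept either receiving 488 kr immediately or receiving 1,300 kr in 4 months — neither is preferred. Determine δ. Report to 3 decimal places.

δ ≈ 0.783

Indifference means u(488) = δ^4 · u(1300), so δ^4 = u(488)/u(1300).
With u(x) = x: δ^4 = 488/1300 = 0.37538.
Taking the 4th root: δ = 0.37538^(1/4) ≈ 0.783.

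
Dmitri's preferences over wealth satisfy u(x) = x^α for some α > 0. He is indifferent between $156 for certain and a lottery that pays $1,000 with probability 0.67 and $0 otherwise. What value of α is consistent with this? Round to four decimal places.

EU(lottery) = 0.67·1000^α + 0.33·0 = 0.67·1000^α.
Equating: 156^α = 0.67·1000^α, i.e. 0.1560^α = 0.67.
Take logs: α = ln 0.67 / ln(156/1000) ≈ 0.215554.

α ≈ 0.2156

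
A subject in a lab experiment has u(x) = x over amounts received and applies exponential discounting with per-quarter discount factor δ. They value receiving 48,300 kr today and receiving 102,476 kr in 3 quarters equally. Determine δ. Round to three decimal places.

Equating discounted utilities: u(48300) = δ^3·u(102476) ⇒ δ^3 = u(48300)/u(102476).
With u(x) = x: δ^3 = 48300/102476 = 0.47133.
So δ = 0.47133^(1/3) ≈ 0.778.

δ ≈ 0.778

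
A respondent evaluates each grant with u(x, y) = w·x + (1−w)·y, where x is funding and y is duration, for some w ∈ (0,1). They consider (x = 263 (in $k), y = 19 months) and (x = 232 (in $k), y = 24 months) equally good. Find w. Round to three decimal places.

w = 0.139

u(263,19) = u(232,24) means w·263 + (1−w)·19 = w·232 + (1−w)·24.
Rearranging, 31·w − 5·(1−w) = 0.
Hence w = 5/(31+5) = 5/36 = 0.139.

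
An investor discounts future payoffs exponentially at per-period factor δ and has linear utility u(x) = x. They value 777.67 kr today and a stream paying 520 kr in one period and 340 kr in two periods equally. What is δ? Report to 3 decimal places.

δ ≈ 0.930

The stream is worth 520δ + 340δ² today, so 520δ + 340δ² = 777.67.
Rearranged: 340δ² + 520δ − 777.67 = 0.
By the quadratic formula (taking the positive root), δ = (−520 + √1328031.20) / 680 ≈ 0.930.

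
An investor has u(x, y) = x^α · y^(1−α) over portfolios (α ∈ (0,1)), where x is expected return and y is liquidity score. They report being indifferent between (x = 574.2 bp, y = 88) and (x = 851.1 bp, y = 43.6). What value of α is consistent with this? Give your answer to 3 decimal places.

Indifference: 574.2^α · 88^(1−α) = 851.1^α · 43.6^(1−α).
(574.2/851.1)^α = (43.6/88)^(1−α); take logs: α·ln(574.2/851.1) = (1−α)·ln(43.6/88), i.e. α·-0.393552 = (1−α)·-0.702280.
Thus α·(-1.095832) = -0.702280, so α = -0.702280/-1.095832 ≈ 0.641.

α ≈ 0.641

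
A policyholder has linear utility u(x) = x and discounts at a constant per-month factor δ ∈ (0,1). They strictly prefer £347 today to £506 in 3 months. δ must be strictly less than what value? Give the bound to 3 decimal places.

The preference means 347 > δ^3·506.
Dividing by 506: δ^3 < 0.68577. Both sides are positive, so the cube root keeps the direction.
δ < 0.68577^(1/3) = 0.882.

δ < 0.882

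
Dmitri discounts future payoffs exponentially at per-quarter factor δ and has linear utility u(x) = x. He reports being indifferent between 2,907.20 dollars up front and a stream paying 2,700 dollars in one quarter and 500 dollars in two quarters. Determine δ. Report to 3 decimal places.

Present value of the stream is 2700·δ + 500·δ². Indifference gives 2700δ + 500δ² = 2907.20.
Rearranged: 500δ² + 2700δ − 2907.20 = 0.
The positive root is δ = [−2700 + √(2700² + 4·500·2907.20)] / (2·500) = (−2700 + 3620.000)/1000 ≈ 0.920.

δ ≈ 0.920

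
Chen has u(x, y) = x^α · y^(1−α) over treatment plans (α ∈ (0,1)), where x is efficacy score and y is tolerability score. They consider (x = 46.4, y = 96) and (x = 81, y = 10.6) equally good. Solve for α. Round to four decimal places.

The Cobb–Douglas utilities coincide, so 46.4^α·96^(1−α) = 81^α·10.6^(1−α).
Taking logs: α·ln 46.4 + (1−α)·ln 96 = α·ln 81 + (1−α)·ln 10.6, i.e. α·-0.5571497 = (1−α)·-2.2034942.
With A = -0.5571497 and B = -2.2034942: α·A = (1−α)·B, so α = B/(A+B) = -2.2034942/-2.7606439 ≈ 0.7982.

α ≈ 0.7982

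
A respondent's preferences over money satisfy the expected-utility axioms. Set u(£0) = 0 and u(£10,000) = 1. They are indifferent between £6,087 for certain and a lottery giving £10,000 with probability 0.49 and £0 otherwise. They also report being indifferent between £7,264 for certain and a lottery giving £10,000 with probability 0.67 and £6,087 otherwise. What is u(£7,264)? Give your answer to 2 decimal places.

0.83

The first gamble pins u(£6,087): it must equal 0.49·1 + 0.51·0 = 0.49.
The second indifference gives u(£7,264) = 0.67·u(£10,000) + 0.33·u(£6,087) = 0.67·1.00 + 0.33·0.49 = 0.8317.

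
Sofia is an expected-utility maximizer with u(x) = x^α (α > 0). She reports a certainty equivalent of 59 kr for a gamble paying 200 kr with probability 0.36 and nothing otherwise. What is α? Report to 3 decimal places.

The lottery's expected utility is 0.36·u(200) + 0.64·u(0) = 0.36·200^α (since u(0) = 0 for α > 0).
Setting u(59) equal to that: 59^α = 0.36·200^α ⇒ (59/200)^α = 0.36.
Take logs: α = ln 0.36 / ln(59/200) ≈ 0.83688.

α ≈ 0.837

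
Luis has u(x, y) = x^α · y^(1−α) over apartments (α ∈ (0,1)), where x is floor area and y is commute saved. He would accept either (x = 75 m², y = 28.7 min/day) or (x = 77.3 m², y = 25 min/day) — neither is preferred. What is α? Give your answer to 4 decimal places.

Set the two utilities equal: 75^α·28.7^(1−α) = 77.3^α·25^(1−α).
Rearrange to (75/77.3)^α = (25/28.7)^(1−α) and take logs: α·-0.0302058 = (1−α)·-0.1380213.
So α/(1−α) = (-0.1380213)/(-0.0302058) = 4.5693642, and α = 4.5693642/5.5693642 ≈ 0.8204.

α ≈ 0.8204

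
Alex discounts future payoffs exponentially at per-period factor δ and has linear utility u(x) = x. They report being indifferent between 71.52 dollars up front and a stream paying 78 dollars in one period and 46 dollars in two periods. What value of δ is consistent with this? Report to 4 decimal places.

The stream is worth 78δ + 46δ² today, so 78δ + 46δ² = 71.52.
So 46δ² + 78δ − 71.52 = 0.
δ = (−78 + √(78² + 4·46·71.52)) / (2·46) = (−78 + √19243.68) / 92 ≈ 0.6600.

δ ≈ 0.6600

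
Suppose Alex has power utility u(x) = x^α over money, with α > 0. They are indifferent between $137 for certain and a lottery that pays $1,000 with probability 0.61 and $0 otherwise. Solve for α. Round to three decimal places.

EU(lottery) = 0.61·1000^α + 0.39·0 = 0.61·1000^α.
Setting u(137) equal to that: 137^α = 0.61·1000^α ⇒ (137/1000)^α = 0.61.
α = ln(0.61) / ln(137/1000) = -0.494296/-1.987774 ≈ 0.249.

α ≈ 0.249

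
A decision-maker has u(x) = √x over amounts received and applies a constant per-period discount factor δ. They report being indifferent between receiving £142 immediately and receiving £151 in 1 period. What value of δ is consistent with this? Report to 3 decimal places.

δ ≈ 0.970

Indifference means u(142) = δ · u(151), so δ = u(142)/u(151).
Since u(x) = √x, δ = √(142/151) = 0.96974.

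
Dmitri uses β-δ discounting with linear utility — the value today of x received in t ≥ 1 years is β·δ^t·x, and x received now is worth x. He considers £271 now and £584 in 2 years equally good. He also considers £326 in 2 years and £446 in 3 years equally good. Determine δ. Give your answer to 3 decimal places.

δ ≈ 0.731

From the later pair, β·δ^2·326 = β·δ^3·446; dividing through, δ = 326/446 = 0.73094.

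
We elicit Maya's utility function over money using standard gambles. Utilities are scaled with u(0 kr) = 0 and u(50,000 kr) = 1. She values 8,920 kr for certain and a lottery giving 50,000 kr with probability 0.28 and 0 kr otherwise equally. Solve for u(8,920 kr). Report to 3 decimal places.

By the standard-gamble method, u(8,920 kr) is just the indifference probability on the best outcome: 0.28.

0.280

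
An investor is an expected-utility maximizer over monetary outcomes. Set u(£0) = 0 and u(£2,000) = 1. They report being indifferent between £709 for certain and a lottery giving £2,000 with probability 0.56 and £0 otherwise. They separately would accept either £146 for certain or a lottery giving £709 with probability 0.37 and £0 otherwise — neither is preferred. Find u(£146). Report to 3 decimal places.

First, u(£709) = 0.56·u(£2,000) + 0.44·u(£0) = 0.56.
Then u(£146) = 0.37·u(£709) + 0.63·u(£0) = 0.37·0.56 + 0.63·0.00 = 0.2072.

0.207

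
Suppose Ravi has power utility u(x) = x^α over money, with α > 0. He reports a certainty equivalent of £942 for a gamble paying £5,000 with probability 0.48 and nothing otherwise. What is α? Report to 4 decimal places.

EU(lottery) = 0.48·5000^α + 0.52·0 = 0.48·5000^α.
Setting u(942) equal to that: 942^α = 0.48·5000^α ⇒ (942/5000)^α = 0.48.
Taking logs: α·ln(942/5000) = ln(0.48), so α = -0.7339692 / -1.6691879 ≈ 0.4397.

α ≈ 0.4397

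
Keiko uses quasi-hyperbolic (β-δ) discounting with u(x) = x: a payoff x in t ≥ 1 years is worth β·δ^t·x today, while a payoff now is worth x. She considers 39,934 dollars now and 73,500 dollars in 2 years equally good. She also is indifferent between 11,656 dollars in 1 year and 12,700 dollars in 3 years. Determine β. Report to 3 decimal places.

From the later pair, β·δ^1·11656 = β·δ^3·12700; dividing through, δ^2 = 11656/12700 = 0.91780, so δ = 0.95802.
The first indifference: 39934 = β·δ^2·73500, so β = 39934/(δ^2·73500) = 39934/(0.91780·73500) ≈ 0.592.

β ≈ 0.592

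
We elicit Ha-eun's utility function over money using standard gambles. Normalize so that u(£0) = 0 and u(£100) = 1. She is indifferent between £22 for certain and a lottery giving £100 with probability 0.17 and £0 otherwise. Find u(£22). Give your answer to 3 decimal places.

0.170

By the standard-gamble method, u(£22) is just the indifference probability on the best outcome: 0.17.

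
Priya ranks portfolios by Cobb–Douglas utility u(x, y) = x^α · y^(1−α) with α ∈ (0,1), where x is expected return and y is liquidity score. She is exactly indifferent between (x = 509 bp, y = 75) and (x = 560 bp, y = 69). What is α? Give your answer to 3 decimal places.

Set the two utilities equal: 509^α·75^(1−α) = 560^α·69^(1−α).
(509/560)^α = (69/75)^(1−α); take logs: α·ln(509/560) = (1−α)·ln(69/75), i.e. α·-0.095489 = (1−α)·-0.083382.
Thus α·(-0.178871) = -0.083382, so α = -0.083382/-0.178871 ≈ 0.466.

α ≈ 0.466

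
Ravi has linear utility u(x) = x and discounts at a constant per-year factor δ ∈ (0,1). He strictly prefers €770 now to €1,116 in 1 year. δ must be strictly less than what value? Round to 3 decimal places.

δ < 0.690

Under u(x) = x this choice says 770 > δ·1116.
So δ < 770/1116 = 0.68996.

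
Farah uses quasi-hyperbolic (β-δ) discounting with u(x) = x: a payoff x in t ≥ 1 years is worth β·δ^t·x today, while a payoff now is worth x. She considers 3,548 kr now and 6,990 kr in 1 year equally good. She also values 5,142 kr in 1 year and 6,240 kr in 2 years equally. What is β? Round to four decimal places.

β ≈ 0.6160

From the later pair, β·δ^1·5142 = β·δ^2·6240; dividing through, δ = 5142/6240 = 0.82404.
Substituting δ into 3548 = β·δ·6990: β = 3548/(5760.029) ≈ 0.6160.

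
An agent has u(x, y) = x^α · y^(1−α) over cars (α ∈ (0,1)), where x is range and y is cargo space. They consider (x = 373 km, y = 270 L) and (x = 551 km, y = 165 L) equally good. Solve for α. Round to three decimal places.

α ≈ 0.558

Set the two utilities equal: 373^α·270^(1−α) = 551^α·165^(1−α).
Taking logs: α·ln 373 + (1−α)·ln 270 = α·ln 551 + (1−α)·ln 165, i.e. α·-0.390156 = (1−α)·-0.492476.
Thus α·(-0.882632) = -0.492476, so α = -0.492476/-0.882632 ≈ 0.558.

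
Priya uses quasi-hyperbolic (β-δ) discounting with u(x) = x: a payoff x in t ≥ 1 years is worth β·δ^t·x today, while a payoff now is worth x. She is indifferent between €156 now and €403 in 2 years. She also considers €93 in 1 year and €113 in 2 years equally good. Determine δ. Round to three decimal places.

δ ≈ 0.823

From the later pair, β·δ^1·93 = β·δ^2·113; dividing through, δ = 93/113 = 0.82301.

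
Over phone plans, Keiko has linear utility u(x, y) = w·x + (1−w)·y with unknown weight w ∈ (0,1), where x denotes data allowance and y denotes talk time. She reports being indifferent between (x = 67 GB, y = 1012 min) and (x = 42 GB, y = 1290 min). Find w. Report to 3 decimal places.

w = 0.917

Equating utilities: w·67 + (1−w)·1012 = w·42 + (1−w)·1290.
Collecting terms: w·25 = (1−w)·278.
The marginal rate of substitution is 278/25, so w = 278/(25+278) = 0.917.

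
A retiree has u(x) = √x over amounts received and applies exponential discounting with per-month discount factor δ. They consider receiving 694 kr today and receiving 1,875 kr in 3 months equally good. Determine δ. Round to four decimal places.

δ ≈ 0.8473

The payoff in 3 months is discounted by δ^3, so u(694) = δ^3·u(1875) and δ^3 = u(694)/u(1875).
With u(x) = √x: δ^3 = √694/√1875 = √(694/1875) = 0.60839.
Taking the cube root: δ = 0.60839^(1/3) ≈ 0.8473.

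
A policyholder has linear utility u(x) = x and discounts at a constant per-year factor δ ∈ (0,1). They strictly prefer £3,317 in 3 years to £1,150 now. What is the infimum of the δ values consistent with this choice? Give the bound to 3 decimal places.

δ > 0.703

Under u(x) = x this choice says 1150 < δ^3·3317.
Dividing by 3317: δ^3 > 0.34670. Both sides are positive, so the cube root keeps the direction.
δ > 0.34670^(1/3) = 0.703.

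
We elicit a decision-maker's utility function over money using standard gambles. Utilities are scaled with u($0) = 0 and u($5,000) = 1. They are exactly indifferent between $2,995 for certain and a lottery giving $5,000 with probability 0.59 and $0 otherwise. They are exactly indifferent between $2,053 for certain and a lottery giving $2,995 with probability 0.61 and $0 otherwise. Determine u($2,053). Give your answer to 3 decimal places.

First, u($2,995) = 0.59·u($5,000) + 0.41·u($0) = 0.59.
The second indifference gives u($2,053) = 0.61·u($2,995) + 0.39·u($0) = 0.61·0.59 + 0.39·0.00 = 0.3599.

0.360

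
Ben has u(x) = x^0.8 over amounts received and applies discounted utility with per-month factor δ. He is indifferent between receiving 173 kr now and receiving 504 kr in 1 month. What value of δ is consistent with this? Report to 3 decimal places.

Indifference means u(173) = δ · u(504), so δ = u(173)/u(504).
With u(x) = x^0.8: δ = 173^0.8/504^0.8 = (173/504)^0.8 = 0.42510.

δ ≈ 0.425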